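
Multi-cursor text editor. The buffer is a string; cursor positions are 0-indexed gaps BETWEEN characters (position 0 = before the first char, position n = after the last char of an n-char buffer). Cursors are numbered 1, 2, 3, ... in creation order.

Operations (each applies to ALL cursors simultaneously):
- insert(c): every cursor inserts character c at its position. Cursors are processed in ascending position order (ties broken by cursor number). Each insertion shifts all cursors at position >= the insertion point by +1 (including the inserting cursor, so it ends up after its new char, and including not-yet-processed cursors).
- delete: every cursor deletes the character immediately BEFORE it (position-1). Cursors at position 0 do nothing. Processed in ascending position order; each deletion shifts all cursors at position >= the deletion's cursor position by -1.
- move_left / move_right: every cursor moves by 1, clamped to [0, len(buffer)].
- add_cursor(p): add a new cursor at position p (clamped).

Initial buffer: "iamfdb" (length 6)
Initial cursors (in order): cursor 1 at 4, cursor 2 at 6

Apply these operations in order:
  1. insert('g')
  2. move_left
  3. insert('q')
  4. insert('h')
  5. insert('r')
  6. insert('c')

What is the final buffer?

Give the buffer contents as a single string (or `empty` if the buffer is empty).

After op 1 (insert('g')): buffer="iamfgdbg" (len 8), cursors c1@5 c2@8, authorship ....1..2
After op 2 (move_left): buffer="iamfgdbg" (len 8), cursors c1@4 c2@7, authorship ....1..2
After op 3 (insert('q')): buffer="iamfqgdbqg" (len 10), cursors c1@5 c2@9, authorship ....11..22
After op 4 (insert('h')): buffer="iamfqhgdbqhg" (len 12), cursors c1@6 c2@11, authorship ....111..222
After op 5 (insert('r')): buffer="iamfqhrgdbqhrg" (len 14), cursors c1@7 c2@13, authorship ....1111..2222
After op 6 (insert('c')): buffer="iamfqhrcgdbqhrcg" (len 16), cursors c1@8 c2@15, authorship ....11111..22222

Answer: iamfqhrcgdbqhrcg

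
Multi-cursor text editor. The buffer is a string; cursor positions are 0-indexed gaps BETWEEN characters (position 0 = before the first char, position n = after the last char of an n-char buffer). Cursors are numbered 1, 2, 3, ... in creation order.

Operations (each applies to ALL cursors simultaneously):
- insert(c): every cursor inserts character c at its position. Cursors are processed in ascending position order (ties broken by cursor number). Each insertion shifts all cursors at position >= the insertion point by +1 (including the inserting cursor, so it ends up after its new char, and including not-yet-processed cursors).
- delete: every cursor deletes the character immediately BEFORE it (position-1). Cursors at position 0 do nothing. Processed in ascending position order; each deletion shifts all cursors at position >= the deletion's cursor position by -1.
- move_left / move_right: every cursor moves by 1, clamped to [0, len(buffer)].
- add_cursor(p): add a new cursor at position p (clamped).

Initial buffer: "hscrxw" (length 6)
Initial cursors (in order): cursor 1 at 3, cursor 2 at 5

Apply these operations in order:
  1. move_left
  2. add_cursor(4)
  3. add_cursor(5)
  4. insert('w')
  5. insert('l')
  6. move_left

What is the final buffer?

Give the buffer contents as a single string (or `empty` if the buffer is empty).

After op 1 (move_left): buffer="hscrxw" (len 6), cursors c1@2 c2@4, authorship ......
After op 2 (add_cursor(4)): buffer="hscrxw" (len 6), cursors c1@2 c2@4 c3@4, authorship ......
After op 3 (add_cursor(5)): buffer="hscrxw" (len 6), cursors c1@2 c2@4 c3@4 c4@5, authorship ......
After op 4 (insert('w')): buffer="hswcrwwxww" (len 10), cursors c1@3 c2@7 c3@7 c4@9, authorship ..1..23.4.
After op 5 (insert('l')): buffer="hswlcrwwllxwlw" (len 14), cursors c1@4 c2@10 c3@10 c4@13, authorship ..11..2323.44.
After op 6 (move_left): buffer="hswlcrwwllxwlw" (len 14), cursors c1@3 c2@9 c3@9 c4@12, authorship ..11..2323.44.

Answer: hswlcrwwllxwlw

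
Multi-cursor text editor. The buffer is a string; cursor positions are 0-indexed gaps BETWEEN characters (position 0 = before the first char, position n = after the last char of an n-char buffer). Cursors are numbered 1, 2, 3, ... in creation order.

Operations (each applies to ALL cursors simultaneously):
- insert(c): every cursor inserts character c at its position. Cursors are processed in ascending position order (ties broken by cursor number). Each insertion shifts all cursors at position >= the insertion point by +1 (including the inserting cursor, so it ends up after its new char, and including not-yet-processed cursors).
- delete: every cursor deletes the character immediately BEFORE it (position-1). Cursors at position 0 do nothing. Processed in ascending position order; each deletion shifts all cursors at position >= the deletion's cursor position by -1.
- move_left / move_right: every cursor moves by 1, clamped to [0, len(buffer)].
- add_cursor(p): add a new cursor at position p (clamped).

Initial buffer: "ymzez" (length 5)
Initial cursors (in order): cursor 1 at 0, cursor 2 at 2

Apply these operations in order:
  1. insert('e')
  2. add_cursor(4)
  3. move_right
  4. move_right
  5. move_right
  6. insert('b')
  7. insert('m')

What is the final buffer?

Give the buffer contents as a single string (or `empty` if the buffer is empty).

Answer: eymebmzezbbmm

Derivation:
After op 1 (insert('e')): buffer="eymezez" (len 7), cursors c1@1 c2@4, authorship 1..2...
After op 2 (add_cursor(4)): buffer="eymezez" (len 7), cursors c1@1 c2@4 c3@4, authorship 1..2...
After op 3 (move_right): buffer="eymezez" (len 7), cursors c1@2 c2@5 c3@5, authorship 1..2...
After op 4 (move_right): buffer="eymezez" (len 7), cursors c1@3 c2@6 c3@6, authorship 1..2...
After op 5 (move_right): buffer="eymezez" (len 7), cursors c1@4 c2@7 c3@7, authorship 1..2...
After op 6 (insert('b')): buffer="eymebzezbb" (len 10), cursors c1@5 c2@10 c3@10, authorship 1..21...23
After op 7 (insert('m')): buffer="eymebmzezbbmm" (len 13), cursors c1@6 c2@13 c3@13, authorship 1..211...2323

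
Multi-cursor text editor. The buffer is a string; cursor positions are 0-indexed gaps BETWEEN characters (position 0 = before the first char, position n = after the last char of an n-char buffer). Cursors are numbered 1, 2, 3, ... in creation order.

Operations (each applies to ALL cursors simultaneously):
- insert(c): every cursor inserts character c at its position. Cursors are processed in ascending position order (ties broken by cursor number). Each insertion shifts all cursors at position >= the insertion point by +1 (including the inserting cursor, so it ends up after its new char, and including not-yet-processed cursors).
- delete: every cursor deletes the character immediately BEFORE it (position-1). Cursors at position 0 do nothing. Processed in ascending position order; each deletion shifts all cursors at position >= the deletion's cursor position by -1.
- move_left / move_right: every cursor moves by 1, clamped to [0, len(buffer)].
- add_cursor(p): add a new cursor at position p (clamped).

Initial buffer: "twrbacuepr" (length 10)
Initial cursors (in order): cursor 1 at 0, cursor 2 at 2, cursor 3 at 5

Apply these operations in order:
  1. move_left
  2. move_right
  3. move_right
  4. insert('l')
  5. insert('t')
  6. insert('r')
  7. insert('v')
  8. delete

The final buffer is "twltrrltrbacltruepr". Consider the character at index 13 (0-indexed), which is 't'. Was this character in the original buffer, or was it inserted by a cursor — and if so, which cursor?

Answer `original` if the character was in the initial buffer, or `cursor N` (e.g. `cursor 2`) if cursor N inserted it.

Answer: cursor 3

Derivation:
After op 1 (move_left): buffer="twrbacuepr" (len 10), cursors c1@0 c2@1 c3@4, authorship ..........
After op 2 (move_right): buffer="twrbacuepr" (len 10), cursors c1@1 c2@2 c3@5, authorship ..........
After op 3 (move_right): buffer="twrbacuepr" (len 10), cursors c1@2 c2@3 c3@6, authorship ..........
After op 4 (insert('l')): buffer="twlrlbacluepr" (len 13), cursors c1@3 c2@5 c3@9, authorship ..1.2...3....
After op 5 (insert('t')): buffer="twltrltbacltuepr" (len 16), cursors c1@4 c2@7 c3@12, authorship ..11.22...33....
After op 6 (insert('r')): buffer="twltrrltrbacltruepr" (len 19), cursors c1@5 c2@9 c3@15, authorship ..111.222...333....
After op 7 (insert('v')): buffer="twltrvrltrvbacltrvuepr" (len 22), cursors c1@6 c2@11 c3@18, authorship ..1111.2222...3333....
After op 8 (delete): buffer="twltrrltrbacltruepr" (len 19), cursors c1@5 c2@9 c3@15, authorship ..111.222...333....
Authorship (.=original, N=cursor N): . . 1 1 1 . 2 2 2 . . . 3 3 3 . . . .
Index 13: author = 3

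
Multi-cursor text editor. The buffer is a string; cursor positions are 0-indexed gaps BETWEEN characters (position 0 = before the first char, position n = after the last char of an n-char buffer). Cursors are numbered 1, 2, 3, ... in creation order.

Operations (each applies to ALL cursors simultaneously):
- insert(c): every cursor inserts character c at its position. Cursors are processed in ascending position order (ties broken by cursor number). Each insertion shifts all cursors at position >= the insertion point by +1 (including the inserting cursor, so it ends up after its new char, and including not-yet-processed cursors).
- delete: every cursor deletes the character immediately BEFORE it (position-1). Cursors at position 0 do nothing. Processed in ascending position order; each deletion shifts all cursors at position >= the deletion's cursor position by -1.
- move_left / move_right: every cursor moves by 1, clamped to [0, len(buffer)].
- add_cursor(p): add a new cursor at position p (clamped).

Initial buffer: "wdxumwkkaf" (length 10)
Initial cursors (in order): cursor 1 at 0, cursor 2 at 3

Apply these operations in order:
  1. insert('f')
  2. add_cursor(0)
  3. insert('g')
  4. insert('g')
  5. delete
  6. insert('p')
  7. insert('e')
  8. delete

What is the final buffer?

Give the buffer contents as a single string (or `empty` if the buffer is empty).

After op 1 (insert('f')): buffer="fwdxfumwkkaf" (len 12), cursors c1@1 c2@5, authorship 1...2.......
After op 2 (add_cursor(0)): buffer="fwdxfumwkkaf" (len 12), cursors c3@0 c1@1 c2@5, authorship 1...2.......
After op 3 (insert('g')): buffer="gfgwdxfgumwkkaf" (len 15), cursors c3@1 c1@3 c2@8, authorship 311...22.......
After op 4 (insert('g')): buffer="ggfggwdxfggumwkkaf" (len 18), cursors c3@2 c1@5 c2@11, authorship 33111...222.......
After op 5 (delete): buffer="gfgwdxfgumwkkaf" (len 15), cursors c3@1 c1@3 c2@8, authorship 311...22.......
After op 6 (insert('p')): buffer="gpfgpwdxfgpumwkkaf" (len 18), cursors c3@2 c1@5 c2@11, authorship 33111...222.......
After op 7 (insert('e')): buffer="gpefgpewdxfgpeumwkkaf" (len 21), cursors c3@3 c1@7 c2@14, authorship 3331111...2222.......
After op 8 (delete): buffer="gpfgpwdxfgpumwkkaf" (len 18), cursors c3@2 c1@5 c2@11, authorship 33111...222.......

Answer: gpfgpwdxfgpumwkkaf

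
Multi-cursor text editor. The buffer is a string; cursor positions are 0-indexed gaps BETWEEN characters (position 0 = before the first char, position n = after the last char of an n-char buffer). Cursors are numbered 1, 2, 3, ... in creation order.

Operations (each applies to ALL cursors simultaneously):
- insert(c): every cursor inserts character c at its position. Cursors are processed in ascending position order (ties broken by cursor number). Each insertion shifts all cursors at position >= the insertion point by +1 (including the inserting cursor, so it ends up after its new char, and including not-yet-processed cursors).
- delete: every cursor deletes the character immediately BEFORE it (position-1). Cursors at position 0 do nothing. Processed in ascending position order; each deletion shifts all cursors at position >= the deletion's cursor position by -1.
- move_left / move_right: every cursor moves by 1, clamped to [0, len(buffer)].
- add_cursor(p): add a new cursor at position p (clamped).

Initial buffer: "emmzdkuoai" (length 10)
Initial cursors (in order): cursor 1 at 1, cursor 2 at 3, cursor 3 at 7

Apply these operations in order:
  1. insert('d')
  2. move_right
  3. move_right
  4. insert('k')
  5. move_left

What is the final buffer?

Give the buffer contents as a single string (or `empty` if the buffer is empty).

After op 1 (insert('d')): buffer="edmmdzdkudoai" (len 13), cursors c1@2 c2@5 c3@10, authorship .1..2....3...
After op 2 (move_right): buffer="edmmdzdkudoai" (len 13), cursors c1@3 c2@6 c3@11, authorship .1..2....3...
After op 3 (move_right): buffer="edmmdzdkudoai" (len 13), cursors c1@4 c2@7 c3@12, authorship .1..2....3...
After op 4 (insert('k')): buffer="edmmkdzdkkudoaki" (len 16), cursors c1@5 c2@9 c3@15, authorship .1..12..2..3..3.
After op 5 (move_left): buffer="edmmkdzdkkudoaki" (len 16), cursors c1@4 c2@8 c3@14, authorship .1..12..2..3..3.

Answer: edmmkdzdkkudoaki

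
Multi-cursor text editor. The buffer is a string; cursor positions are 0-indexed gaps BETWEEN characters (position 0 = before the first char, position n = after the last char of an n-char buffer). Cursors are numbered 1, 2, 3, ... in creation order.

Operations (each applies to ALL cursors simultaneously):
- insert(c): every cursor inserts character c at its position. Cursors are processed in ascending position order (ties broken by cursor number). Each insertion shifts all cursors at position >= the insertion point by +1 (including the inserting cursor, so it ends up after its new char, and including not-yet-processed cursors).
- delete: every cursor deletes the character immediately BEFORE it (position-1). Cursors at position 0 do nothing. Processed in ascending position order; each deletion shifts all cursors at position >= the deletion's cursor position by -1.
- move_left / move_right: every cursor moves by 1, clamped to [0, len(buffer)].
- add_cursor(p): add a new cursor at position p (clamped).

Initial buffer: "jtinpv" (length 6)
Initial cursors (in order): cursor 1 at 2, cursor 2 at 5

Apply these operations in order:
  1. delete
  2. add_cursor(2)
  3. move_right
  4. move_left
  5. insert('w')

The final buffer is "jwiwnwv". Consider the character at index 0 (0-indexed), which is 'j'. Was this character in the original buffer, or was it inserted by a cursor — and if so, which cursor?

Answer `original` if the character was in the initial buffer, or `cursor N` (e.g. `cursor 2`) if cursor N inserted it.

Answer: original

Derivation:
After op 1 (delete): buffer="jinv" (len 4), cursors c1@1 c2@3, authorship ....
After op 2 (add_cursor(2)): buffer="jinv" (len 4), cursors c1@1 c3@2 c2@3, authorship ....
After op 3 (move_right): buffer="jinv" (len 4), cursors c1@2 c3@3 c2@4, authorship ....
After op 4 (move_left): buffer="jinv" (len 4), cursors c1@1 c3@2 c2@3, authorship ....
After op 5 (insert('w')): buffer="jwiwnwv" (len 7), cursors c1@2 c3@4 c2@6, authorship .1.3.2.
Authorship (.=original, N=cursor N): . 1 . 3 . 2 .
Index 0: author = original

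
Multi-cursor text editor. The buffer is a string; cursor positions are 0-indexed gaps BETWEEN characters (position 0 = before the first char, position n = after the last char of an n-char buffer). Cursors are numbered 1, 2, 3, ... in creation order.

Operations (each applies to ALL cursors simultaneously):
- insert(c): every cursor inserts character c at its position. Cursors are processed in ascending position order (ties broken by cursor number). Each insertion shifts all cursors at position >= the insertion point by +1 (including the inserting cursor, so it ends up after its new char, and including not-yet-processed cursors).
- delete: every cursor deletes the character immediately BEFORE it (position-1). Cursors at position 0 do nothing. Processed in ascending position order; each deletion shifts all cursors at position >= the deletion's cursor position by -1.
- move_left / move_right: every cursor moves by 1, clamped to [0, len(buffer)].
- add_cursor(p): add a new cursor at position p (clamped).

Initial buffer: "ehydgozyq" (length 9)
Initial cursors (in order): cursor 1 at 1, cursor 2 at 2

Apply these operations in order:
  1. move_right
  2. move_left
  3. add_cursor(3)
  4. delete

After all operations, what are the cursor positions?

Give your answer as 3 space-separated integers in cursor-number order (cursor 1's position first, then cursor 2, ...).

Answer: 0 0 0

Derivation:
After op 1 (move_right): buffer="ehydgozyq" (len 9), cursors c1@2 c2@3, authorship .........
After op 2 (move_left): buffer="ehydgozyq" (len 9), cursors c1@1 c2@2, authorship .........
After op 3 (add_cursor(3)): buffer="ehydgozyq" (len 9), cursors c1@1 c2@2 c3@3, authorship .........
After op 4 (delete): buffer="dgozyq" (len 6), cursors c1@0 c2@0 c3@0, authorship ......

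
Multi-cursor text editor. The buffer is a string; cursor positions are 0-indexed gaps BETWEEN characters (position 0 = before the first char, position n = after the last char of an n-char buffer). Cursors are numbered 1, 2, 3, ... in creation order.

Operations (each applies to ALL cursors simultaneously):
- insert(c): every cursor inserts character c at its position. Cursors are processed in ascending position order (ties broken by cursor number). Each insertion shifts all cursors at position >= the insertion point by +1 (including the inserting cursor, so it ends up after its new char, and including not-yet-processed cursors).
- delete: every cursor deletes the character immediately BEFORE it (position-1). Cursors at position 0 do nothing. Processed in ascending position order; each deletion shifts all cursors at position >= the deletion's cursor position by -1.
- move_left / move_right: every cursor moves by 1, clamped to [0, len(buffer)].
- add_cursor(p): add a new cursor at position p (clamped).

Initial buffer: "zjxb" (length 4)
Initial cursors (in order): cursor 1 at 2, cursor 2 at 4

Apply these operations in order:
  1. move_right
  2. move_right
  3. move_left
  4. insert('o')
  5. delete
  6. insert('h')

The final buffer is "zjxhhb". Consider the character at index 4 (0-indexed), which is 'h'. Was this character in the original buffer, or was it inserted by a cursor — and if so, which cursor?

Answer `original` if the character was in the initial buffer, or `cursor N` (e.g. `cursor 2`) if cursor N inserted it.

Answer: cursor 2

Derivation:
After op 1 (move_right): buffer="zjxb" (len 4), cursors c1@3 c2@4, authorship ....
After op 2 (move_right): buffer="zjxb" (len 4), cursors c1@4 c2@4, authorship ....
After op 3 (move_left): buffer="zjxb" (len 4), cursors c1@3 c2@3, authorship ....
After op 4 (insert('o')): buffer="zjxoob" (len 6), cursors c1@5 c2@5, authorship ...12.
After op 5 (delete): buffer="zjxb" (len 4), cursors c1@3 c2@3, authorship ....
After op 6 (insert('h')): buffer="zjxhhb" (len 6), cursors c1@5 c2@5, authorship ...12.
Authorship (.=original, N=cursor N): . . . 1 2 .
Index 4: author = 2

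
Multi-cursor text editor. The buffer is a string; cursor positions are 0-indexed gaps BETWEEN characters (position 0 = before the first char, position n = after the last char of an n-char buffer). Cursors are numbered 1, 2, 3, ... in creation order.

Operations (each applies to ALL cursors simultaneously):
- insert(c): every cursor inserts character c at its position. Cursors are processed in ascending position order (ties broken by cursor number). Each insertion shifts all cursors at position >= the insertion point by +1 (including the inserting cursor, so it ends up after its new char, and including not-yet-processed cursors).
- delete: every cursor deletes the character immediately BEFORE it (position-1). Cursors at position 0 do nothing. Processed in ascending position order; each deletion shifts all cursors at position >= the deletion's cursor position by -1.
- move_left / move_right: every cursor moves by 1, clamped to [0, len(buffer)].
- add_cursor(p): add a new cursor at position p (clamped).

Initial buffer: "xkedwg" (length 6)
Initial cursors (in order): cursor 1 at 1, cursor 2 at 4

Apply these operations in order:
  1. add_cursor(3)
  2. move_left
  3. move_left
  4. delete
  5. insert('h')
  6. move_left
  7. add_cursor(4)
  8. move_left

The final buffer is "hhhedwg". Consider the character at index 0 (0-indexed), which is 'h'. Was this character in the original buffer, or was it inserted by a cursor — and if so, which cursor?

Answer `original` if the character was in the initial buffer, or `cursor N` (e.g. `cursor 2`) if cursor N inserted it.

Answer: cursor 1

Derivation:
After op 1 (add_cursor(3)): buffer="xkedwg" (len 6), cursors c1@1 c3@3 c2@4, authorship ......
After op 2 (move_left): buffer="xkedwg" (len 6), cursors c1@0 c3@2 c2@3, authorship ......
After op 3 (move_left): buffer="xkedwg" (len 6), cursors c1@0 c3@1 c2@2, authorship ......
After op 4 (delete): buffer="edwg" (len 4), cursors c1@0 c2@0 c3@0, authorship ....
After op 5 (insert('h')): buffer="hhhedwg" (len 7), cursors c1@3 c2@3 c3@3, authorship 123....
After op 6 (move_left): buffer="hhhedwg" (len 7), cursors c1@2 c2@2 c3@2, authorship 123....
After op 7 (add_cursor(4)): buffer="hhhedwg" (len 7), cursors c1@2 c2@2 c3@2 c4@4, authorship 123....
After op 8 (move_left): buffer="hhhedwg" (len 7), cursors c1@1 c2@1 c3@1 c4@3, authorship 123....
Authorship (.=original, N=cursor N): 1 2 3 . . . .
Index 0: author = 1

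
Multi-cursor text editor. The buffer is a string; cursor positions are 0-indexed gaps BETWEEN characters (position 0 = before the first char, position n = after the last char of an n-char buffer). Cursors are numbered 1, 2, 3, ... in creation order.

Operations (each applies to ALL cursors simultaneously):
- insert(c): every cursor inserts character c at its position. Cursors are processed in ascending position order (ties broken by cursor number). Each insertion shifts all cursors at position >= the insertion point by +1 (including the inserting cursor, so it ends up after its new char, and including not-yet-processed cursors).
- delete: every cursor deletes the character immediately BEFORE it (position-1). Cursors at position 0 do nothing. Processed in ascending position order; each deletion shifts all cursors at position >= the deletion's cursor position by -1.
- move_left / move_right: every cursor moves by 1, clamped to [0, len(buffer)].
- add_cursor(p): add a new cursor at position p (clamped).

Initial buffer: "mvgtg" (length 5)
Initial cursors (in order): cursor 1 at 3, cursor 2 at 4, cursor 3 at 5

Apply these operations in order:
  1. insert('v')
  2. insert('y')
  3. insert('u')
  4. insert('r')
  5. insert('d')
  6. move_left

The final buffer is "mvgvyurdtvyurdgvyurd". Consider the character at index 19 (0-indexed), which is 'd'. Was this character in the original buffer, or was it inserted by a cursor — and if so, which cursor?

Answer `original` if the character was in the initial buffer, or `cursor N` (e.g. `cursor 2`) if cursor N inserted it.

Answer: cursor 3

Derivation:
After op 1 (insert('v')): buffer="mvgvtvgv" (len 8), cursors c1@4 c2@6 c3@8, authorship ...1.2.3
After op 2 (insert('y')): buffer="mvgvytvygvy" (len 11), cursors c1@5 c2@8 c3@11, authorship ...11.22.33
After op 3 (insert('u')): buffer="mvgvyutvyugvyu" (len 14), cursors c1@6 c2@10 c3@14, authorship ...111.222.333
After op 4 (insert('r')): buffer="mvgvyurtvyurgvyur" (len 17), cursors c1@7 c2@12 c3@17, authorship ...1111.2222.3333
After op 5 (insert('d')): buffer="mvgvyurdtvyurdgvyurd" (len 20), cursors c1@8 c2@14 c3@20, authorship ...11111.22222.33333
After op 6 (move_left): buffer="mvgvyurdtvyurdgvyurd" (len 20), cursors c1@7 c2@13 c3@19, authorship ...11111.22222.33333
Authorship (.=original, N=cursor N): . . . 1 1 1 1 1 . 2 2 2 2 2 . 3 3 3 3 3
Index 19: author = 3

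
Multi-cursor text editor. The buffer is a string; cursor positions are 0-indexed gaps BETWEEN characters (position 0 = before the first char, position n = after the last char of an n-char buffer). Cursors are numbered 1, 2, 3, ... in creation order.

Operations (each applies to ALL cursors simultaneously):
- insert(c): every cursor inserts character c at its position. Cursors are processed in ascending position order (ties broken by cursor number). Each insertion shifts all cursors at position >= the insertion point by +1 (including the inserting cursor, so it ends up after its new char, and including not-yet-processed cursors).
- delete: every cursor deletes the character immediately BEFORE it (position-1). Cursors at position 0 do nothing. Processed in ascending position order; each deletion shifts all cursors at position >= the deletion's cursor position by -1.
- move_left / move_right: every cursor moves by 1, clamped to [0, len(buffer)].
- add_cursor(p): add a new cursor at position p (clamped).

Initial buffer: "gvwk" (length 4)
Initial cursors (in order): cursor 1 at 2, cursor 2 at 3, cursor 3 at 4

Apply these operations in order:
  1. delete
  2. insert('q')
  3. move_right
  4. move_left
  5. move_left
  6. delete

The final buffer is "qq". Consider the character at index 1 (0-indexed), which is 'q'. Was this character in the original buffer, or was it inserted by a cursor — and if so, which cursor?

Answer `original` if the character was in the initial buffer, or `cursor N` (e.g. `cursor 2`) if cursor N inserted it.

After op 1 (delete): buffer="g" (len 1), cursors c1@1 c2@1 c3@1, authorship .
After op 2 (insert('q')): buffer="gqqq" (len 4), cursors c1@4 c2@4 c3@4, authorship .123
After op 3 (move_right): buffer="gqqq" (len 4), cursors c1@4 c2@4 c3@4, authorship .123
After op 4 (move_left): buffer="gqqq" (len 4), cursors c1@3 c2@3 c3@3, authorship .123
After op 5 (move_left): buffer="gqqq" (len 4), cursors c1@2 c2@2 c3@2, authorship .123
After op 6 (delete): buffer="qq" (len 2), cursors c1@0 c2@0 c3@0, authorship 23
Authorship (.=original, N=cursor N): 2 3
Index 1: author = 3

Answer: cursor 3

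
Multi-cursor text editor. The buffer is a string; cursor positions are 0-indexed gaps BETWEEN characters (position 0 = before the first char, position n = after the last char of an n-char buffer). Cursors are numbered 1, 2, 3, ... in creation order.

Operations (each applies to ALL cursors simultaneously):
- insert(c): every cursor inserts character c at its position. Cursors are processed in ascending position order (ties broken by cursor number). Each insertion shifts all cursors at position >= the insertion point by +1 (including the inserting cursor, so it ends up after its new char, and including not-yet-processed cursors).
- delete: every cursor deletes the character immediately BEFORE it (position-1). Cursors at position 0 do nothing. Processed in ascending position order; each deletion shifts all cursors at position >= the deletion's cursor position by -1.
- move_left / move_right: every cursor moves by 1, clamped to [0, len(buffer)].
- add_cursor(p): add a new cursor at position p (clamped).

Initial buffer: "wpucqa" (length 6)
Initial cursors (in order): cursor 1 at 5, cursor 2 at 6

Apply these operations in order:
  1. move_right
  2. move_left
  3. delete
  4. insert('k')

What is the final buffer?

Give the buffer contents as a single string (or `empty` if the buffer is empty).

After op 1 (move_right): buffer="wpucqa" (len 6), cursors c1@6 c2@6, authorship ......
After op 2 (move_left): buffer="wpucqa" (len 6), cursors c1@5 c2@5, authorship ......
After op 3 (delete): buffer="wpua" (len 4), cursors c1@3 c2@3, authorship ....
After op 4 (insert('k')): buffer="wpukka" (len 6), cursors c1@5 c2@5, authorship ...12.

Answer: wpukka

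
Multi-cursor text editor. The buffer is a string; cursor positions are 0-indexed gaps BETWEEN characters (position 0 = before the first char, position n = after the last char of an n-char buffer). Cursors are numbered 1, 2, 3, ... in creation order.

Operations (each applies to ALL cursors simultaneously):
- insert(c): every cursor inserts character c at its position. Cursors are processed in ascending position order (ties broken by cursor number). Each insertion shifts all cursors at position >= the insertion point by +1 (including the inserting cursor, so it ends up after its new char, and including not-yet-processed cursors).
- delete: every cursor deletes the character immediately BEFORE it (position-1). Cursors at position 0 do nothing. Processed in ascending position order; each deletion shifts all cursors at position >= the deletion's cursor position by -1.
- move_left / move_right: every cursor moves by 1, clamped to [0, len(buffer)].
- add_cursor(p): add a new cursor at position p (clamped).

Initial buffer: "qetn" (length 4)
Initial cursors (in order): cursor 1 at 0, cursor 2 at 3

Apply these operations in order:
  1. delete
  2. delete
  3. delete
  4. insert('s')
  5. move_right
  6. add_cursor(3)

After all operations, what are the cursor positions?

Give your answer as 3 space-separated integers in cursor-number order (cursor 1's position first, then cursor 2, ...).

After op 1 (delete): buffer="qen" (len 3), cursors c1@0 c2@2, authorship ...
After op 2 (delete): buffer="qn" (len 2), cursors c1@0 c2@1, authorship ..
After op 3 (delete): buffer="n" (len 1), cursors c1@0 c2@0, authorship .
After op 4 (insert('s')): buffer="ssn" (len 3), cursors c1@2 c2@2, authorship 12.
After op 5 (move_right): buffer="ssn" (len 3), cursors c1@3 c2@3, authorship 12.
After op 6 (add_cursor(3)): buffer="ssn" (len 3), cursors c1@3 c2@3 c3@3, authorship 12.

Answer: 3 3 3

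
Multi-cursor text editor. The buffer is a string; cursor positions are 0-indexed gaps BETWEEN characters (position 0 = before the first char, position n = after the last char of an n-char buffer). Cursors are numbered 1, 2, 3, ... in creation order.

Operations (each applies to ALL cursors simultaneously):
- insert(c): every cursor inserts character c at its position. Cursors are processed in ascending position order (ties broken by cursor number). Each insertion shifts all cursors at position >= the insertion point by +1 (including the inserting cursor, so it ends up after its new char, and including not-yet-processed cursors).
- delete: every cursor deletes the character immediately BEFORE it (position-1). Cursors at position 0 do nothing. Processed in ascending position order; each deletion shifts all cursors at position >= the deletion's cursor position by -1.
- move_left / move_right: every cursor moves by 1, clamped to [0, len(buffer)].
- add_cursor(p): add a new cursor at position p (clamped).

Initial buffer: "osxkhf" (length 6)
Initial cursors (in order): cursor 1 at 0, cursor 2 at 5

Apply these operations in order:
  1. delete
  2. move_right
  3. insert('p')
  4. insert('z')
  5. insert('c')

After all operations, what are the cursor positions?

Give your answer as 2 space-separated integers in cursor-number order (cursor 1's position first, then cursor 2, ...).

After op 1 (delete): buffer="osxkf" (len 5), cursors c1@0 c2@4, authorship .....
After op 2 (move_right): buffer="osxkf" (len 5), cursors c1@1 c2@5, authorship .....
After op 3 (insert('p')): buffer="opsxkfp" (len 7), cursors c1@2 c2@7, authorship .1....2
After op 4 (insert('z')): buffer="opzsxkfpz" (len 9), cursors c1@3 c2@9, authorship .11....22
After op 5 (insert('c')): buffer="opzcsxkfpzc" (len 11), cursors c1@4 c2@11, authorship .111....222

Answer: 4 11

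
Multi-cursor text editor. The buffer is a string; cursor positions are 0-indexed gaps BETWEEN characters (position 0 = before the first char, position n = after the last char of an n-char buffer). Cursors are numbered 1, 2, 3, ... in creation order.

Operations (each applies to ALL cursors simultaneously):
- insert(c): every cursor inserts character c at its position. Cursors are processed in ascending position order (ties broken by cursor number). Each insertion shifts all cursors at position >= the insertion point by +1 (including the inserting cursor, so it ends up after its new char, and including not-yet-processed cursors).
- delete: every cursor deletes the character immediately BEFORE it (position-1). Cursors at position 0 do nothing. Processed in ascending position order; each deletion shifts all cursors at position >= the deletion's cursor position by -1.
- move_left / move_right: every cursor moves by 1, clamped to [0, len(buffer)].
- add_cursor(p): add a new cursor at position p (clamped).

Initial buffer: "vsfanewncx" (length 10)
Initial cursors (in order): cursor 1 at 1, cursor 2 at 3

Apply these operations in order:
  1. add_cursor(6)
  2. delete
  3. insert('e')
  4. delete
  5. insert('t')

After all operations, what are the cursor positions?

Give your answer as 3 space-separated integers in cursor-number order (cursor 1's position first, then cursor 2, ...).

After op 1 (add_cursor(6)): buffer="vsfanewncx" (len 10), cursors c1@1 c2@3 c3@6, authorship ..........
After op 2 (delete): buffer="sanwncx" (len 7), cursors c1@0 c2@1 c3@3, authorship .......
After op 3 (insert('e')): buffer="eseanewncx" (len 10), cursors c1@1 c2@3 c3@6, authorship 1.2..3....
After op 4 (delete): buffer="sanwncx" (len 7), cursors c1@0 c2@1 c3@3, authorship .......
After op 5 (insert('t')): buffer="tstantwncx" (len 10), cursors c1@1 c2@3 c3@6, authorship 1.2..3....

Answer: 1 3 6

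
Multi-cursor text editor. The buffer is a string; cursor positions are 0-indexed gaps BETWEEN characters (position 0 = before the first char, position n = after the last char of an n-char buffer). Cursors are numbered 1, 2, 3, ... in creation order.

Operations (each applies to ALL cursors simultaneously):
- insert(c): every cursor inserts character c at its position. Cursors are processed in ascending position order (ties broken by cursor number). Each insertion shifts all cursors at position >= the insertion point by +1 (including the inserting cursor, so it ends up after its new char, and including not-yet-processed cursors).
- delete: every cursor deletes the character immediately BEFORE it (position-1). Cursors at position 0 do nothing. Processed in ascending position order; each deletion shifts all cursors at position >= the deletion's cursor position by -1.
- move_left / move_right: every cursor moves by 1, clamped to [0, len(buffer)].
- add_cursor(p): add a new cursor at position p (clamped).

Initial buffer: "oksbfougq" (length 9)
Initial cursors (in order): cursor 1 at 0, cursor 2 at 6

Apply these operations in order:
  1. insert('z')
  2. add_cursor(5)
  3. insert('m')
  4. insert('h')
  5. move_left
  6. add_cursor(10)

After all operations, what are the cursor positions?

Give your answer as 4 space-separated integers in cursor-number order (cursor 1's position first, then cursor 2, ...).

Answer: 2 13 8 10

Derivation:
After op 1 (insert('z')): buffer="zoksbfozugq" (len 11), cursors c1@1 c2@8, authorship 1......2...
After op 2 (add_cursor(5)): buffer="zoksbfozugq" (len 11), cursors c1@1 c3@5 c2@8, authorship 1......2...
After op 3 (insert('m')): buffer="zmoksbmfozmugq" (len 14), cursors c1@2 c3@7 c2@11, authorship 11....3..22...
After op 4 (insert('h')): buffer="zmhoksbmhfozmhugq" (len 17), cursors c1@3 c3@9 c2@14, authorship 111....33..222...
After op 5 (move_left): buffer="zmhoksbmhfozmhugq" (len 17), cursors c1@2 c3@8 c2@13, authorship 111....33..222...
After op 6 (add_cursor(10)): buffer="zmhoksbmhfozmhugq" (len 17), cursors c1@2 c3@8 c4@10 c2@13, authorship 111....33..222...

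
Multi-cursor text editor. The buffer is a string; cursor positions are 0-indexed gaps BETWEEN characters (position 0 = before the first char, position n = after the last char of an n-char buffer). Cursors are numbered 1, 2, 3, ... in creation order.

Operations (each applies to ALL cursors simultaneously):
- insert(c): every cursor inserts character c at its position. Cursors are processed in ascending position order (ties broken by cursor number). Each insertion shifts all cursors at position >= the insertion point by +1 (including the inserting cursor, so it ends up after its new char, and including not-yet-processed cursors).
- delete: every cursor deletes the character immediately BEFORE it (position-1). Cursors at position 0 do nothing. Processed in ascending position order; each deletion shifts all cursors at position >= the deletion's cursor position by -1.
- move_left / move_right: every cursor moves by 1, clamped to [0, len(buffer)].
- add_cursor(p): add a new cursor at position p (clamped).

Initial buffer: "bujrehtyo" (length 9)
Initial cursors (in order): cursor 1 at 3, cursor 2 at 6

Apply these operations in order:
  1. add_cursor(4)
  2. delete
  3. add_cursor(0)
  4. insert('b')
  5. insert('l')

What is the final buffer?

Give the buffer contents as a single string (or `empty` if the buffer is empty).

Answer: blbubbllebltyo

Derivation:
After op 1 (add_cursor(4)): buffer="bujrehtyo" (len 9), cursors c1@3 c3@4 c2@6, authorship .........
After op 2 (delete): buffer="buetyo" (len 6), cursors c1@2 c3@2 c2@3, authorship ......
After op 3 (add_cursor(0)): buffer="buetyo" (len 6), cursors c4@0 c1@2 c3@2 c2@3, authorship ......
After op 4 (insert('b')): buffer="bbubbebtyo" (len 10), cursors c4@1 c1@5 c3@5 c2@7, authorship 4..13.2...
After op 5 (insert('l')): buffer="blbubbllebltyo" (len 14), cursors c4@2 c1@8 c3@8 c2@11, authorship 44..1313.22...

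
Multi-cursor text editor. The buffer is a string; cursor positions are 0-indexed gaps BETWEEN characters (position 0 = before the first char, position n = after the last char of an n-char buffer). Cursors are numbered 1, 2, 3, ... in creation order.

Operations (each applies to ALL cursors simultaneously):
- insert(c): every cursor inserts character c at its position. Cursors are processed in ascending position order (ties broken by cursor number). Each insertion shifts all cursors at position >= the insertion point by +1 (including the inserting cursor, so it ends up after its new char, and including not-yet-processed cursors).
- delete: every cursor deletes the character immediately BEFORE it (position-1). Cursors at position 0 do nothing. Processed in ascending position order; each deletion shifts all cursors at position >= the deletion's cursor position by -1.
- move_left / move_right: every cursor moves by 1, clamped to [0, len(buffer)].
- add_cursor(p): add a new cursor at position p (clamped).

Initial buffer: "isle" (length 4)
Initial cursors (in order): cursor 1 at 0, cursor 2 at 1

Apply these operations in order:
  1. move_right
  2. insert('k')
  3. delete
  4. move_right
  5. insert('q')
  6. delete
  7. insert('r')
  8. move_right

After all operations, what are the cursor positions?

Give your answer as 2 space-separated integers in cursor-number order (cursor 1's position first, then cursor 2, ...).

Answer: 4 6

Derivation:
After op 1 (move_right): buffer="isle" (len 4), cursors c1@1 c2@2, authorship ....
After op 2 (insert('k')): buffer="ikskle" (len 6), cursors c1@2 c2@4, authorship .1.2..
After op 3 (delete): buffer="isle" (len 4), cursors c1@1 c2@2, authorship ....
After op 4 (move_right): buffer="isle" (len 4), cursors c1@2 c2@3, authorship ....
After op 5 (insert('q')): buffer="isqlqe" (len 6), cursors c1@3 c2@5, authorship ..1.2.
After op 6 (delete): buffer="isle" (len 4), cursors c1@2 c2@3, authorship ....
After op 7 (insert('r')): buffer="isrlre" (len 6), cursors c1@3 c2@5, authorship ..1.2.
After op 8 (move_right): buffer="isrlre" (len 6), cursors c1@4 c2@6, authorship ..1.2.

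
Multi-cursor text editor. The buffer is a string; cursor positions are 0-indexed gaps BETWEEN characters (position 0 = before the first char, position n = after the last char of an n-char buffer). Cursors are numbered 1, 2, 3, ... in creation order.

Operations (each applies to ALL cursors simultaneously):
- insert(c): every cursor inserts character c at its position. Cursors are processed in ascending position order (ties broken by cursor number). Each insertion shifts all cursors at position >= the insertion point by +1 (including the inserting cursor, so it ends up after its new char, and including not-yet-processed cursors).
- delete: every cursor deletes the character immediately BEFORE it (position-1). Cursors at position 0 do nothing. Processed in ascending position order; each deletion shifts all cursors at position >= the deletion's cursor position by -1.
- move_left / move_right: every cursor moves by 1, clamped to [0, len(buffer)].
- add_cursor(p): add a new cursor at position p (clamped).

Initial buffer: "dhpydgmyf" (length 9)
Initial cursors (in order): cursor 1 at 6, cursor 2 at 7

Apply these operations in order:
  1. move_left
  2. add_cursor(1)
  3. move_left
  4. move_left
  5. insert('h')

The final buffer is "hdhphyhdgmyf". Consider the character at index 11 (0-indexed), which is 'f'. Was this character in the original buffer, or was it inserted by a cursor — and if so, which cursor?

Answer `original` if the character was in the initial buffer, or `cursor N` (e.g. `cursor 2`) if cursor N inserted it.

Answer: original

Derivation:
After op 1 (move_left): buffer="dhpydgmyf" (len 9), cursors c1@5 c2@6, authorship .........
After op 2 (add_cursor(1)): buffer="dhpydgmyf" (len 9), cursors c3@1 c1@5 c2@6, authorship .........
After op 3 (move_left): buffer="dhpydgmyf" (len 9), cursors c3@0 c1@4 c2@5, authorship .........
After op 4 (move_left): buffer="dhpydgmyf" (len 9), cursors c3@0 c1@3 c2@4, authorship .........
After op 5 (insert('h')): buffer="hdhphyhdgmyf" (len 12), cursors c3@1 c1@5 c2@7, authorship 3...1.2.....
Authorship (.=original, N=cursor N): 3 . . . 1 . 2 . . . . .
Index 11: author = original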